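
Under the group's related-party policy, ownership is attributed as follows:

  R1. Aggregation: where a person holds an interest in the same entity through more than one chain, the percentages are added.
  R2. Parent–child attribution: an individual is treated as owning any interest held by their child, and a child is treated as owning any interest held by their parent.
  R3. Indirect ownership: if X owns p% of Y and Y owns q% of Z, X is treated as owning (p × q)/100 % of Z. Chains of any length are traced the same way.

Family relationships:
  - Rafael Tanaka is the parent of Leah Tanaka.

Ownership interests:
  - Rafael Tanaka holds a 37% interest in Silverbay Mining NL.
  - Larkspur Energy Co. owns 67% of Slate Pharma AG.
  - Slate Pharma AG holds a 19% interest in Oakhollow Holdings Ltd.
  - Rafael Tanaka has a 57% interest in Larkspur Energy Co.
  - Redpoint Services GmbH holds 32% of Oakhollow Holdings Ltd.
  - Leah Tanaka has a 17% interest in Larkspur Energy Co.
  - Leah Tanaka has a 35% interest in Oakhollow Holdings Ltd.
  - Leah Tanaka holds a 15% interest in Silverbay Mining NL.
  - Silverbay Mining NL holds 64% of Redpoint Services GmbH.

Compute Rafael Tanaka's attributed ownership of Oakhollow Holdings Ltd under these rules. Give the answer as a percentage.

55.0698%

By parent–child attribution (R2), Rafael Tanaka is treated as also owning Leah Tanaka's interest in Silverbay Mining NL, giving 37% + 15% = 52%.
By parent–child attribution (R2), Rafael Tanaka is treated as also owning Leah Tanaka's interest in Larkspur Energy Co, giving 57% + 17% = 74%.
By parent–child attribution (R2), Rafael Tanaka is treated as owning Leah Tanaka's 35% interest in Oakhollow Holdings Ltd.
Chain via Silverbay Mining NL → Redpoint Services GmbH (R3): 52% × 64% × 32% = 10.6496% of Oakhollow Holdings Ltd.
Chain via Larkspur Energy Co. → Slate Pharma AG (R3): 74% × 67% × 19% = 9.4202% of Oakhollow Holdings Ltd.
Direct interest in Oakhollow Holdings Ltd: 35%.
Aggregating (R1): 10.6496% + 9.4202% + 35% = 55.0698%.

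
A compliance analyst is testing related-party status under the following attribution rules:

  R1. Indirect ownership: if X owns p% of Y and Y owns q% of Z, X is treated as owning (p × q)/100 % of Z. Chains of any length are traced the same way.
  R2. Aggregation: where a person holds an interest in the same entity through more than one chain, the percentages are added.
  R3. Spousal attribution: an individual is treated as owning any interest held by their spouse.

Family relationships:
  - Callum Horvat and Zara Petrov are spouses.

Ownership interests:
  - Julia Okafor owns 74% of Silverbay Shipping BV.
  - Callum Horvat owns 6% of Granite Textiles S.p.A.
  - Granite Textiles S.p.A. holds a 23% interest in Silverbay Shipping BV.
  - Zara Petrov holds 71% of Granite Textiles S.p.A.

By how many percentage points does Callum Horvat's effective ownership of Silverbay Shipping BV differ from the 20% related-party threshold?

By spousal attribution (R3), Callum Horvat is treated as also owning Zara Petrov's interest in Granite Textiles S.p.A, giving 6% + 71% = 77%.
Chain via Granite Textiles S.p.A. (R1): 77% × 23% = 17.71% of Silverbay Shipping BV.
17.71% falls short of the 20% threshold by 2.29 percentage points.

2.29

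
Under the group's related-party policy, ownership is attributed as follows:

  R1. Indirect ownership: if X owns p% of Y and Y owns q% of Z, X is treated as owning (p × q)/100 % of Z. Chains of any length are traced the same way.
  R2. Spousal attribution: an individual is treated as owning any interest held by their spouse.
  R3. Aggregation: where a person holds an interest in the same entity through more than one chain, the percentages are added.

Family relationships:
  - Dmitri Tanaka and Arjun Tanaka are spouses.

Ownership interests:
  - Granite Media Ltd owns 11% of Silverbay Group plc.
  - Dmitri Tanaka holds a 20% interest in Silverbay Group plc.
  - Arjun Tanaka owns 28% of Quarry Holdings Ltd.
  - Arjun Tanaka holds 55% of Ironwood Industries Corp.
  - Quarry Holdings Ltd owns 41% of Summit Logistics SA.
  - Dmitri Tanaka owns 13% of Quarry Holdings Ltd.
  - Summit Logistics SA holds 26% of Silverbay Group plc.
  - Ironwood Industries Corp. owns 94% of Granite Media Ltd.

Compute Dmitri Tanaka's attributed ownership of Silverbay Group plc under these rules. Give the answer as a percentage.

30.0576%

By spousal attribution (R2), Dmitri Tanaka is treated as also owning Arjun Tanaka's interest in Quarry Holdings Ltd, giving 13% + 28% = 41%.
By spousal attribution (R2), Dmitri Tanaka is treated as owning Arjun Tanaka's 55% interest in Ironwood Industries Corp.
Chain via Quarry Holdings Ltd → Summit Logistics SA (R1): 41% × 41% × 26% = 4.3706% of Silverbay Group plc.
Direct interest in Silverbay Group plc: 20%.
Chain via Ironwood Industries Corp. → Granite Media Ltd (R1): 55% × 94% × 11% = 5.687% of Silverbay Group plc.
Aggregating (R3): 4.3706% + 20% + 5.687% = 30.0576%.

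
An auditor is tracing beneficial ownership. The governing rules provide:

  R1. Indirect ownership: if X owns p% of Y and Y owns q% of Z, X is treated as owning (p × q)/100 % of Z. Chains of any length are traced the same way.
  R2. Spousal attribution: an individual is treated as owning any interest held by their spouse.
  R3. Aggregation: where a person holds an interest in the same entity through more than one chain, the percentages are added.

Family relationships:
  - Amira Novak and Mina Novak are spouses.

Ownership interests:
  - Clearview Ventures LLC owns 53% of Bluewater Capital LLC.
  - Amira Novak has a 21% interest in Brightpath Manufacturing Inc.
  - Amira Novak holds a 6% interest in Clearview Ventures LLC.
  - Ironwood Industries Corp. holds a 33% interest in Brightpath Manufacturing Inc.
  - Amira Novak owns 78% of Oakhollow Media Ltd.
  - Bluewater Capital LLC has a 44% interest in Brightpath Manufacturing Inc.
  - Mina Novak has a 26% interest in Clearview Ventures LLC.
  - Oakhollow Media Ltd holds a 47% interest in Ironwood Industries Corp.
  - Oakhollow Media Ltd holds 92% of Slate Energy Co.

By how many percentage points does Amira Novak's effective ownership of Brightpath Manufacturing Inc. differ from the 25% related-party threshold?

15.5602

By spousal attribution (R2), Amira Novak is treated as also owning Mina Novak's interest in Clearview Ventures LLC, giving 6% + 26% = 32%.
Chain via Clearview Ventures LLC → Bluewater Capital LLC (R1): 32% × 53% × 44% = 7.4624% of Brightpath Manufacturing Inc.
Chain via Oakhollow Media Ltd → Ironwood Industries Corp. (R1): 78% × 47% × 33% = 12.0978% of Brightpath Manufacturing Inc.
Direct interest in Brightpath Manufacturing Inc: 21%.
Aggregating (R3): 7.4624% + 12.0978% + 21% = 40.5602%.
40.5602% exceeds the 25% threshold by 15.5602 percentage points.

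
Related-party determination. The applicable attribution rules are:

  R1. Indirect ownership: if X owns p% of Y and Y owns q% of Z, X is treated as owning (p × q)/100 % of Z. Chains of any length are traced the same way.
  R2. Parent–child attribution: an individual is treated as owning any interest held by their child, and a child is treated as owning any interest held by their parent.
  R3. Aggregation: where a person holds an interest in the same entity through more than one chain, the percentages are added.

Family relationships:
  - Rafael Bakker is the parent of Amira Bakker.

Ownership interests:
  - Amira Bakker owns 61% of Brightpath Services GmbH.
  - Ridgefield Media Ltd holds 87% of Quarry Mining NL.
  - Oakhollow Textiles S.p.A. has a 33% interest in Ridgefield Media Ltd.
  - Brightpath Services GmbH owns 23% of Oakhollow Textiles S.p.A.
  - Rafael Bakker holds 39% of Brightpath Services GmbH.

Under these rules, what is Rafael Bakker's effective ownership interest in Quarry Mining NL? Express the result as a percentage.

By parent–child attribution (R2), Rafael Bakker is treated as also owning Amira Bakker's interest in Brightpath Services GmbH, giving 39% + 61% = 100%.
Chain via Brightpath Services GmbH → Oakhollow Textiles S.p.A. → Ridgefield Media Ltd (R1): 100% × 23% × 33% × 87% = 6.6033% of Quarry Mining NL.

6.6033%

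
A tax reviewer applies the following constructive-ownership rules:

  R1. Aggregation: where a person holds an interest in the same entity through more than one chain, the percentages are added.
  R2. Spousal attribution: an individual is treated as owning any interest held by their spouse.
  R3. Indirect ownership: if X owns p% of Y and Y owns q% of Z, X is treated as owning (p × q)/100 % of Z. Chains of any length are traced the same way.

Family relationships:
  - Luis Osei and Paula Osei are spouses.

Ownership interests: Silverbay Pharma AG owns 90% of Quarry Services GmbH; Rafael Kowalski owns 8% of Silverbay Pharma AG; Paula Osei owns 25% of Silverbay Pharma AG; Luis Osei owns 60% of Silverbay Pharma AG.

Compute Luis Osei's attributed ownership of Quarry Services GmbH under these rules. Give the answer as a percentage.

76.5%

By spousal attribution (R2), Luis Osei is treated as also owning Paula Osei's interest in Silverbay Pharma AG, giving 60% + 25% = 85%.
Chain via Silverbay Pharma AG (R3): 85% × 90% = 76.5% of Quarry Services GmbH.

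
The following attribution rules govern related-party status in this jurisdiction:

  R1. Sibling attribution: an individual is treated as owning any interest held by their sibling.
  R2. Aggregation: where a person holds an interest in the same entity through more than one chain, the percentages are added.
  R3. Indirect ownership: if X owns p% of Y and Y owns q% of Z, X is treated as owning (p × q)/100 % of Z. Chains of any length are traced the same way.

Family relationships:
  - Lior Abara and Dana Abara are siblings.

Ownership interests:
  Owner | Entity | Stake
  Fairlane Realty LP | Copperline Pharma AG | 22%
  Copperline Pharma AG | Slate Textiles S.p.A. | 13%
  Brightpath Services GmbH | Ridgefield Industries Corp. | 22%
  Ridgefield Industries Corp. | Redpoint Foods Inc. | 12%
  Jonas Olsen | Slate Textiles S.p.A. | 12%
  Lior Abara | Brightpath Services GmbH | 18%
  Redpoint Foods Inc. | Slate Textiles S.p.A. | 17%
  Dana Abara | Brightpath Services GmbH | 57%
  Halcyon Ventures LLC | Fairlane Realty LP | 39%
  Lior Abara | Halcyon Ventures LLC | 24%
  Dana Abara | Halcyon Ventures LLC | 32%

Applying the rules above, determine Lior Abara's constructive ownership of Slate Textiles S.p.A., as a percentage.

By sibling attribution (R1), Lior Abara is treated as also owning Dana Abara's interest in Brightpath Services GmbH, giving 18% + 57% = 75%.
By sibling attribution (R1), Lior Abara is treated as also owning Dana Abara's interest in Halcyon Ventures LLC, giving 24% + 32% = 56%.
Chain via Brightpath Services GmbH → Ridgefield Industries Corp. → Redpoint Foods Inc. (R3): 75% × 22% × 12% × 17% = 0.3366% of Slate Textiles S.p.A.
Chain via Halcyon Ventures LLC → Fairlane Realty LP → Copperline Pharma AG (R3): 56% × 39% × 22% × 13% = 0.624624% of Slate Textiles S.p.A.
Aggregating (R2): 0.3366% + 0.624624% = 0.961224%.

0.961224%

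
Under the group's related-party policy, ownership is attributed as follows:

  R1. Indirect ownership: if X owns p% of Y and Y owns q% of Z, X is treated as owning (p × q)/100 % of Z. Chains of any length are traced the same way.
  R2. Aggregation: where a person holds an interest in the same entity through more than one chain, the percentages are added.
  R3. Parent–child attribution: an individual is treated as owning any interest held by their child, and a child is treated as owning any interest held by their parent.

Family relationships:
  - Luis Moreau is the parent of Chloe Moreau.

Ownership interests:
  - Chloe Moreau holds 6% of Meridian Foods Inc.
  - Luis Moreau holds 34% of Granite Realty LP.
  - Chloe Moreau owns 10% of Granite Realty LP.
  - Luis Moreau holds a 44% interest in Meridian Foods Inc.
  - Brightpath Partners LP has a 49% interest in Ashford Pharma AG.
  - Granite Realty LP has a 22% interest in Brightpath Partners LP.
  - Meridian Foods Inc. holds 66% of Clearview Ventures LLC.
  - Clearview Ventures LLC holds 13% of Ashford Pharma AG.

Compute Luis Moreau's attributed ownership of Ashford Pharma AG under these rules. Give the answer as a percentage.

By parent–child attribution (R3), Luis Moreau is treated as also owning Chloe Moreau's interest in Granite Realty LP, giving 34% + 10% = 44%.
By parent–child attribution (R3), Luis Moreau is treated as also owning Chloe Moreau's interest in Meridian Foods Inc, giving 44% + 6% = 50%.
Chain via Granite Realty LP → Brightpath Partners LP (R1): 44% × 22% × 49% = 4.7432% of Ashford Pharma AG.
Chain via Meridian Foods Inc. → Clearview Ventures LLC (R1): 50% × 66% × 13% = 4.29% of Ashford Pharma AG.
Aggregating (R2): 4.7432% + 4.29% = 9.0332%.

9.0332%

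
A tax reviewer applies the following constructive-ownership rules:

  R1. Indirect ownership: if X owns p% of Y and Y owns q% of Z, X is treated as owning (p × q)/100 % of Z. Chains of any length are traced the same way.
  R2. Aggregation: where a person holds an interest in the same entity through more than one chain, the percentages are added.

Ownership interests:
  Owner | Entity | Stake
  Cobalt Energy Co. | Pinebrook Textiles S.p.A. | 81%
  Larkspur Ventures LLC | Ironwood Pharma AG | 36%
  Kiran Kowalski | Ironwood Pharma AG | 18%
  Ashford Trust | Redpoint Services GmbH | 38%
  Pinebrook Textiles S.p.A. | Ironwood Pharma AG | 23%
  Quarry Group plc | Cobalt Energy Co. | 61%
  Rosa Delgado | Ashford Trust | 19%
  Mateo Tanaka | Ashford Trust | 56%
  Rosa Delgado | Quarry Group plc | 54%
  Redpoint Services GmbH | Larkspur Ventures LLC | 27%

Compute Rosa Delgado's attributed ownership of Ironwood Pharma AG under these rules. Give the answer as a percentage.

6.838506%

Chain via Quarry Group plc → Cobalt Energy Co. → Pinebrook Textiles S.p.A. (R1): 54% × 61% × 81% × 23% = 6.136722% of Ironwood Pharma AG.
Chain via Ashford Trust → Redpoint Services GmbH → Larkspur Ventures LLC (R1): 19% × 38% × 27% × 36% = 0.701784% of Ironwood Pharma AG.
Aggregating (R2): 6.136722% + 0.701784% = 6.838506%.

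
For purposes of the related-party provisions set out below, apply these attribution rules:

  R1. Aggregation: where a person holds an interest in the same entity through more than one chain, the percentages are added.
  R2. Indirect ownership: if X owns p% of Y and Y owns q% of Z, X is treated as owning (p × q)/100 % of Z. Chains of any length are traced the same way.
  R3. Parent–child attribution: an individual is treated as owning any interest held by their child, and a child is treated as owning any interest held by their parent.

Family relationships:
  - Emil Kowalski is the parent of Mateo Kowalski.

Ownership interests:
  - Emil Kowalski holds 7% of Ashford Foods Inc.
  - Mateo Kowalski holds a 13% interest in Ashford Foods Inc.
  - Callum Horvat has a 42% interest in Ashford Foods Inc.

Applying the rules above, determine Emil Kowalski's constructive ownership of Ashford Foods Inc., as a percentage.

20%

By parent–child attribution (R3), Emil Kowalski is treated as also owning Mateo Kowalski's interest in Ashford Foods Inc, giving 7% + 13% = 20%.
Direct interest in Ashford Foods Inc: 20%.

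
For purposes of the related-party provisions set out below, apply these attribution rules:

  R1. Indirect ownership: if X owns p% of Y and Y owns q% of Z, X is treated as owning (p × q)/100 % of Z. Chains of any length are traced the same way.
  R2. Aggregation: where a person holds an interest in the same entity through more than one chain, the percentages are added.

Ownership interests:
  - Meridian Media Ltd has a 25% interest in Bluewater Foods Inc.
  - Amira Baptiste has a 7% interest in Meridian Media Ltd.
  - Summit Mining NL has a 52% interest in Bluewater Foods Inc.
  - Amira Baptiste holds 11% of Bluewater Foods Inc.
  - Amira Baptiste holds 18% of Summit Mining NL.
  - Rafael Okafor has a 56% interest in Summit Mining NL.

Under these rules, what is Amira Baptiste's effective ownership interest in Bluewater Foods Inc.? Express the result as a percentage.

Chain via Meridian Media Ltd (R1): 7% × 25% = 1.75% of Bluewater Foods Inc.
Chain via Summit Mining NL (R1): 18% × 52% = 9.36% of Bluewater Foods Inc.
Direct interest in Bluewater Foods Inc: 11%.
Aggregating (R2): 1.75% + 9.36% + 11% = 22.11%.

22.11%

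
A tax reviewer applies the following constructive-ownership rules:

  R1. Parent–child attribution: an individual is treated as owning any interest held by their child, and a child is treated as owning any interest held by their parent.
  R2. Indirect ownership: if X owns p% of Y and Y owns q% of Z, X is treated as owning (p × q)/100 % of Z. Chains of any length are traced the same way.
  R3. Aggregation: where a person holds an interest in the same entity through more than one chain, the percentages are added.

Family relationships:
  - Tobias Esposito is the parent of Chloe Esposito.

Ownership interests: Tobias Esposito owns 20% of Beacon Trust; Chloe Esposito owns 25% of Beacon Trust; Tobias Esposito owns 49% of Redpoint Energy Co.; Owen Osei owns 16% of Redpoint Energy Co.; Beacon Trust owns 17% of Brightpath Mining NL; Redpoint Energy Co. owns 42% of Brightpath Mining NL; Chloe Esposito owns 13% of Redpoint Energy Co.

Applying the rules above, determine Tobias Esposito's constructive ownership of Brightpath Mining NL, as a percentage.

By parent–child attribution (R1), Tobias Esposito is treated as also owning Chloe Esposito's interest in Redpoint Energy Co, giving 49% + 13% = 62%.
By parent–child attribution (R1), Tobias Esposito is treated as also owning Chloe Esposito's interest in Beacon Trust, giving 20% + 25% = 45%.
Chain via Redpoint Energy Co. (R2): 62% × 42% = 26.04% of Brightpath Mining NL.
Chain via Beacon Trust (R2): 45% × 17% = 7.65% of Brightpath Mining NL.
Aggregating (R3): 26.04% + 7.65% = 33.69%.

33.69%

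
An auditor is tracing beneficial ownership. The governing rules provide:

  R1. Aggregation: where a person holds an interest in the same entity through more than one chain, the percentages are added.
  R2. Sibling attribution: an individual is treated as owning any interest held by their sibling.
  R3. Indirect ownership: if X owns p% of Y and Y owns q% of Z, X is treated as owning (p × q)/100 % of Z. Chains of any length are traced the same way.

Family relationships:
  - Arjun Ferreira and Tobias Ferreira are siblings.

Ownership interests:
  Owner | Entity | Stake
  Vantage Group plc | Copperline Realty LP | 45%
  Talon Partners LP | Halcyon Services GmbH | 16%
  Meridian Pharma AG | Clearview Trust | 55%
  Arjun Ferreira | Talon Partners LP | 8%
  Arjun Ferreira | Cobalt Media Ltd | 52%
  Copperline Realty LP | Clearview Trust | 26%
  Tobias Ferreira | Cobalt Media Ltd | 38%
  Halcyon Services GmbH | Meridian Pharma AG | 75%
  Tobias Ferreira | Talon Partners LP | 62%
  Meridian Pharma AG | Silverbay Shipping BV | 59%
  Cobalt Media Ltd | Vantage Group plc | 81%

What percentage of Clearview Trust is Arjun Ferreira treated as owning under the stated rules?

By sibling attribution (R2), Arjun Ferreira is treated as also owning Tobias Ferreira's interest in Cobalt Media Ltd, giving 52% + 38% = 90%.
By sibling attribution (R2), Arjun Ferreira is treated as also owning Tobias Ferreira's interest in Talon Partners LP, giving 8% + 62% = 70%.
Chain via Cobalt Media Ltd → Vantage Group plc → Copperline Realty LP (R3): 90% × 81% × 45% × 26% = 8.5293% of Clearview Trust.
Chain via Talon Partners LP → Halcyon Services GmbH → Meridian Pharma AG (R3): 70% × 16% × 75% × 55% = 4.62% of Clearview Trust.
Aggregating (R1): 8.5293% + 4.62% = 13.1493%.

13.1493%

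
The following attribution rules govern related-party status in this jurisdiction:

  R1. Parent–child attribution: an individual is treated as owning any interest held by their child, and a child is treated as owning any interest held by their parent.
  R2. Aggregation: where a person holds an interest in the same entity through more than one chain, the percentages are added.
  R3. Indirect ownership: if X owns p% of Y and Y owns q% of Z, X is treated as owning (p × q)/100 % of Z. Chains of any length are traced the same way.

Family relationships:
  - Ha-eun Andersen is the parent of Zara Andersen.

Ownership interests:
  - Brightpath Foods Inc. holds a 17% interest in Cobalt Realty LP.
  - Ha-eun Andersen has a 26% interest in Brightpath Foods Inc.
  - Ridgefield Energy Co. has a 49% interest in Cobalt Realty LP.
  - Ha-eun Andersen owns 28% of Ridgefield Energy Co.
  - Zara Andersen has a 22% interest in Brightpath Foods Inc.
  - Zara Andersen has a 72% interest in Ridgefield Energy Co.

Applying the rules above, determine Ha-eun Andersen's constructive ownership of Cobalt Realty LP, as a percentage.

57.16%

By parent–child attribution (R1), Ha-eun Andersen is treated as also owning Zara Andersen's interest in Ridgefield Energy Co, giving 28% + 72% = 100%.
By parent–child attribution (R1), Ha-eun Andersen is treated as also owning Zara Andersen's interest in Brightpath Foods Inc, giving 26% + 22% = 48%.
Chain via Ridgefield Energy Co. (R3): 100% × 49% = 49% of Cobalt Realty LP.
Chain via Brightpath Foods Inc. (R3): 48% × 17% = 8.16% of Cobalt Realty LP.
Aggregating (R2): 49% + 8.16% = 57.16%.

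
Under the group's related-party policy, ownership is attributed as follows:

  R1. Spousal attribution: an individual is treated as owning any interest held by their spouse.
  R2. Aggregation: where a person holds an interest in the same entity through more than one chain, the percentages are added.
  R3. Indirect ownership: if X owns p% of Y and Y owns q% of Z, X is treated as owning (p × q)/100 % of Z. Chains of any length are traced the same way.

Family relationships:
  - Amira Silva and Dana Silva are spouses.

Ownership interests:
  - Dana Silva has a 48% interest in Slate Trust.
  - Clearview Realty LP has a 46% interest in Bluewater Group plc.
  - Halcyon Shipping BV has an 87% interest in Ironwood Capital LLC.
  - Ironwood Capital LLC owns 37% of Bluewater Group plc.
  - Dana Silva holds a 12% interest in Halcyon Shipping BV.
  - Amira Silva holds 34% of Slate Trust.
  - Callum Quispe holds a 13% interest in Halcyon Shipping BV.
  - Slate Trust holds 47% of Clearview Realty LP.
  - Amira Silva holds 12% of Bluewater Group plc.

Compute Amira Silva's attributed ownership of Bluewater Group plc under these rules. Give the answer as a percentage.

33.5912%

By spousal attribution (R1), Amira Silva is treated as also owning Dana Silva's interest in Slate Trust, giving 34% + 48% = 82%.
By spousal attribution (R1), Amira Silva is treated as owning Dana Silva's 12% interest in Halcyon Shipping BV.
Chain via Slate Trust → Clearview Realty LP (R3): 82% × 47% × 46% = 17.7284% of Bluewater Group plc.
Direct interest in Bluewater Group plc: 12%.
Chain via Halcyon Shipping BV → Ironwood Capital LLC (R3): 12% × 87% × 37% = 3.8628% of Bluewater Group plc.
Aggregating (R2): 17.7284% + 12% + 3.8628% = 33.5912%.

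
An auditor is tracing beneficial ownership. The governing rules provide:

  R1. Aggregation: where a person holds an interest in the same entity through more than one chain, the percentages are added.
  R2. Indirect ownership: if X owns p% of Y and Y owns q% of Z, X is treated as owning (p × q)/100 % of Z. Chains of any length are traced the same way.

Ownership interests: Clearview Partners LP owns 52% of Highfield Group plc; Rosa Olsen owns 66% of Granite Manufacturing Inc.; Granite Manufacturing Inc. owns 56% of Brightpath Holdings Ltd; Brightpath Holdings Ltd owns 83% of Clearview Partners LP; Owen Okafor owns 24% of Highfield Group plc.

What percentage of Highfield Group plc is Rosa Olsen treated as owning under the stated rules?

15.951936%

Chain via Granite Manufacturing Inc. → Brightpath Holdings Ltd → Clearview Partners LP (R2): 66% × 56% × 83% × 52% = 15.951936% of Highfield Group plc.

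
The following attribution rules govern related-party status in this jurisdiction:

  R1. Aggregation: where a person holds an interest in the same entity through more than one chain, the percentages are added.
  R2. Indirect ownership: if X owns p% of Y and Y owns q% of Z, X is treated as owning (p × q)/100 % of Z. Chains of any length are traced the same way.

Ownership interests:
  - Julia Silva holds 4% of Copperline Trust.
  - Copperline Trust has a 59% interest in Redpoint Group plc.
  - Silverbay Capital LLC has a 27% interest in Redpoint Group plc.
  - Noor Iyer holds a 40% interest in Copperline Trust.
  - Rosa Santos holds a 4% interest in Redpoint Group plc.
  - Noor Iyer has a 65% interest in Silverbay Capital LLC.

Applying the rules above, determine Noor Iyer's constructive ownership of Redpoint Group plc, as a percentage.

Chain via Silverbay Capital LLC (R2): 65% × 27% = 17.55% of Redpoint Group plc.
Chain via Copperline Trust (R2): 40% × 59% = 23.6% of Redpoint Group plc.
Aggregating (R1): 17.55% + 23.6% = 41.15%.

41.15%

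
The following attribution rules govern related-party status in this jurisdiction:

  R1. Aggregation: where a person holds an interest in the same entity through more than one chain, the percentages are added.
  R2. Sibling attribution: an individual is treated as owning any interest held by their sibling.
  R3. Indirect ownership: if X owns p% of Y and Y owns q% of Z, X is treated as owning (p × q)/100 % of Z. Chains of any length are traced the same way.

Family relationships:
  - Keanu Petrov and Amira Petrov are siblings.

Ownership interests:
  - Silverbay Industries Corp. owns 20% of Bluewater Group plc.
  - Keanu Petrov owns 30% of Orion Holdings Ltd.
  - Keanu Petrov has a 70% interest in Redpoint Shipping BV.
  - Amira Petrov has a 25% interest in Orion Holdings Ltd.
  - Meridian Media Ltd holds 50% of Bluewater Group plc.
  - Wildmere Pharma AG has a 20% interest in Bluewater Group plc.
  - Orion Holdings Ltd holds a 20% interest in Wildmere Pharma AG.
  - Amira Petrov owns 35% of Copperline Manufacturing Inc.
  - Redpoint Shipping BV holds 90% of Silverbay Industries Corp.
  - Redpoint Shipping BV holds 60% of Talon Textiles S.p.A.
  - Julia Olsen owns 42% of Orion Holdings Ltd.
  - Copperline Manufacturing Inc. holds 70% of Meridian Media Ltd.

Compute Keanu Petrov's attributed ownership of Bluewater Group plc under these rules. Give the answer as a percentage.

27.05%

By sibling attribution (R2), Keanu Petrov is treated as also owning Amira Petrov's interest in Orion Holdings Ltd, giving 30% + 25% = 55%.
By sibling attribution (R2), Keanu Petrov is treated as owning Amira Petrov's 35% interest in Copperline Manufacturing Inc.
Chain via Orion Holdings Ltd → Wildmere Pharma AG (R3): 55% × 20% × 20% = 2.2% of Bluewater Group plc.
Chain via Redpoint Shipping BV → Silverbay Industries Corp. (R3): 70% × 90% × 20% = 12.6% of Bluewater Group plc.
Chain via Copperline Manufacturing Inc. → Meridian Media Ltd (R3): 35% × 70% × 50% = 12.25% of Bluewater Group plc.
Aggregating (R1): 2.2% + 12.6% + 12.25% = 27.05%.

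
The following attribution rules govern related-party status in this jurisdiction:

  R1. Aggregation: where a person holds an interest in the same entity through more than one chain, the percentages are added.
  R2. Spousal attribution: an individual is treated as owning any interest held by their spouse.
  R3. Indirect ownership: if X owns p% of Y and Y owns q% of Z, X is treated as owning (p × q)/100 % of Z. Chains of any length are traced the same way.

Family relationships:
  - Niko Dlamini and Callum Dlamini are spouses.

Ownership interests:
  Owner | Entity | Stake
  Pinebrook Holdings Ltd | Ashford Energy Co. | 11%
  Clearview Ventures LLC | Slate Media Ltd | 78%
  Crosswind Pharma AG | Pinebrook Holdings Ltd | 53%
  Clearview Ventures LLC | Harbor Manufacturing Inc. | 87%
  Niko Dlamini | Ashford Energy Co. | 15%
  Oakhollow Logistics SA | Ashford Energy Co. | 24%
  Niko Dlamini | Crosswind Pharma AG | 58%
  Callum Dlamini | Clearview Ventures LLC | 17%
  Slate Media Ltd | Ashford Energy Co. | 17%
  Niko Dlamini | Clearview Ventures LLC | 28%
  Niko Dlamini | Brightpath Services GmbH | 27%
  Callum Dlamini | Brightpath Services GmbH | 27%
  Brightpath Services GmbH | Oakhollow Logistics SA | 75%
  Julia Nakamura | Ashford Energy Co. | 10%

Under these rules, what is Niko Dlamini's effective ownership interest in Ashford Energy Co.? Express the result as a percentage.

34.0684%

By spousal attribution (R2), Niko Dlamini is treated as also owning Callum Dlamini's interest in Brightpath Services GmbH, giving 27% + 27% = 54%.
By spousal attribution (R2), Niko Dlamini is treated as also owning Callum Dlamini's interest in Clearview Ventures LLC, giving 28% + 17% = 45%.
Chain via Brightpath Services GmbH → Oakhollow Logistics SA (R3): 54% × 75% × 24% = 9.72% of Ashford Energy Co.
Chain via Clearview Ventures LLC → Slate Media Ltd (R3): 45% × 78% × 17% = 5.967% of Ashford Energy Co.
Chain via Crosswind Pharma AG → Pinebrook Holdings Ltd (R3): 58% × 53% × 11% = 3.3814% of Ashford Energy Co.
Direct interest in Ashford Energy Co: 15%.
Aggregating (R1): 9.72% + 5.967% + 3.3814% + 15% = 34.0684%.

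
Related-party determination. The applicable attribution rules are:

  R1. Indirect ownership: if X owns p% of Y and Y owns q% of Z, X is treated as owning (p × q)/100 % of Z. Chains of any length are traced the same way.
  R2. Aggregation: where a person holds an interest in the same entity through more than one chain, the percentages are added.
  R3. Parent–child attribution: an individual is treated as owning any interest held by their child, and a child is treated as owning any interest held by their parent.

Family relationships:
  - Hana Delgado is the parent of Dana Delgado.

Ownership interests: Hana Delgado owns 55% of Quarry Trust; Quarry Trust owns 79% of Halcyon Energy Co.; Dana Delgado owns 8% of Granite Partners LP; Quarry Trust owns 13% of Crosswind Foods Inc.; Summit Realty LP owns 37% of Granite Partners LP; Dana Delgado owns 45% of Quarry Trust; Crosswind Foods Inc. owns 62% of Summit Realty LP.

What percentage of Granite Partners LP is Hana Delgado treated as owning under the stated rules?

By parent–child attribution (R3), Hana Delgado is treated as also owning Dana Delgado's interest in Quarry Trust, giving 55% + 45% = 100%.
By parent–child attribution (R3), Hana Delgado is treated as owning Dana Delgado's 8% interest in Granite Partners LP.
Chain via Quarry Trust → Crosswind Foods Inc. → Summit Realty LP (R1): 100% × 13% × 62% × 37% = 2.9822% of Granite Partners LP.
Direct interest in Granite Partners LP: 8%.
Aggregating (R2): 2.9822% + 8% = 10.9822%.

10.9822%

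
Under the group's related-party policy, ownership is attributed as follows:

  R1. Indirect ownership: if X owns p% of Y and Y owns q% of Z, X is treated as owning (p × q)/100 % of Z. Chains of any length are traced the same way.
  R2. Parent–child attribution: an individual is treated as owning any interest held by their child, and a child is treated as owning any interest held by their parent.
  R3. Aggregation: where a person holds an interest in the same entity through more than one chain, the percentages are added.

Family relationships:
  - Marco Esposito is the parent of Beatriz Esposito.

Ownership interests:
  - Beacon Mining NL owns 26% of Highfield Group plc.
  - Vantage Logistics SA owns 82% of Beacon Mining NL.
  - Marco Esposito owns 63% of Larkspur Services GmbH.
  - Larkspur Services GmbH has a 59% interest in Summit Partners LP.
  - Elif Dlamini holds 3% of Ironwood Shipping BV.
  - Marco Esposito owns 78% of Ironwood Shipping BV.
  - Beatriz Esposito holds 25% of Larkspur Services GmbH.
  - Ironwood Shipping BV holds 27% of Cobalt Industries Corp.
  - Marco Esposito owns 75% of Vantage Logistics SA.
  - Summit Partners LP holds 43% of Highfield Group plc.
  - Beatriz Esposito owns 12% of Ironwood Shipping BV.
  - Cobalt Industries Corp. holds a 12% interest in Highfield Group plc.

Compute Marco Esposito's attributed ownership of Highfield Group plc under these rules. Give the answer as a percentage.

41.2316%

By parent–child attribution (R2), Marco Esposito is treated as also owning Beatriz Esposito's interest in Larkspur Services GmbH, giving 63% + 25% = 88%.
By parent–child attribution (R2), Marco Esposito is treated as also owning Beatriz Esposito's interest in Ironwood Shipping BV, giving 78% + 12% = 90%.
Chain via Vantage Logistics SA → Beacon Mining NL (R1): 75% × 82% × 26% = 15.99% of Highfield Group plc.
Chain via Larkspur Services GmbH → Summit Partners LP (R1): 88% × 59% × 43% = 22.3256% of Highfield Group plc.
Chain via Ironwood Shipping BV → Cobalt Industries Corp. (R1): 90% × 27% × 12% = 2.916% of Highfield Group plc.
Aggregating (R3): 15.99% + 22.3256% + 2.916% = 41.2316%.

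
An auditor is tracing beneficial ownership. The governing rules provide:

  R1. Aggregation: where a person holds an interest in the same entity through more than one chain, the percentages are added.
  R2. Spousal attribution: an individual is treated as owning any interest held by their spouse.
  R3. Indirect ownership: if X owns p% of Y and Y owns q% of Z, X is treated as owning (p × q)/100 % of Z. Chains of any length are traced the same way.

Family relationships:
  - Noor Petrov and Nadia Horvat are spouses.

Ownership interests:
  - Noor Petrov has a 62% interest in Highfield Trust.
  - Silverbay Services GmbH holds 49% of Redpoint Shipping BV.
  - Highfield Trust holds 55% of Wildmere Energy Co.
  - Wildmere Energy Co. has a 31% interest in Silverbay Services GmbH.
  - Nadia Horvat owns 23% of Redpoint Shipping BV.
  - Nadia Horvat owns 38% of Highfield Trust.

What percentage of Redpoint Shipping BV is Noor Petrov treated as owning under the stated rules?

By spousal attribution (R2), Noor Petrov is treated as also owning Nadia Horvat's interest in Highfield Trust, giving 62% + 38% = 100%.
By spousal attribution (R2), Noor Petrov is treated as owning Nadia Horvat's 23% interest in Redpoint Shipping BV.
Chain via Highfield Trust → Wildmere Energy Co. → Silverbay Services GmbH (R3): 100% × 55% × 31% × 49% = 8.3545% of Redpoint Shipping BV.
Direct interest in Redpoint Shipping BV: 23%.
Aggregating (R1): 8.3545% + 23% = 31.3545%.

31.3545%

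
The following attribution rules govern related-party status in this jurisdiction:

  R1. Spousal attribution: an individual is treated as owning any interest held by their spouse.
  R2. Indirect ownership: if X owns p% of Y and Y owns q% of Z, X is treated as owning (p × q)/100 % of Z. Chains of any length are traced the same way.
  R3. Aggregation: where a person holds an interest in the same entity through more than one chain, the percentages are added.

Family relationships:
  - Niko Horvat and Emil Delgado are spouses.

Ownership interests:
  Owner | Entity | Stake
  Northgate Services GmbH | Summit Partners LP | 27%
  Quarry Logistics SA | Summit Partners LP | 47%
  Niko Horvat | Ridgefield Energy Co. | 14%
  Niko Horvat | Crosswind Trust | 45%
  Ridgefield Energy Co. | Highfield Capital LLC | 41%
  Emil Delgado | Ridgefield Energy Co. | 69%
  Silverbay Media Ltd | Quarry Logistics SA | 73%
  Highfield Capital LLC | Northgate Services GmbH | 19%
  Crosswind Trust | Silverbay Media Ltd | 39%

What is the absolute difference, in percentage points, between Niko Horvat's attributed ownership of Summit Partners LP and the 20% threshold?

12.232856

By spousal attribution (R1), Niko Horvat is treated as also owning Emil Delgado's interest in Ridgefield Energy Co, giving 14% + 69% = 83%.
Chain via Ridgefield Energy Co. → Highfield Capital LLC → Northgate Services GmbH (R2): 83% × 41% × 19% × 27% = 1.745739% of Summit Partners LP.
Chain via Crosswind Trust → Silverbay Media Ltd → Quarry Logistics SA (R2): 45% × 39% × 73% × 47% = 6.021405% of Summit Partners LP.
Aggregating (R3): 1.745739% + 6.021405% = 7.767144%.
7.767144% falls short of the 20% threshold by 12.232856 percentage points.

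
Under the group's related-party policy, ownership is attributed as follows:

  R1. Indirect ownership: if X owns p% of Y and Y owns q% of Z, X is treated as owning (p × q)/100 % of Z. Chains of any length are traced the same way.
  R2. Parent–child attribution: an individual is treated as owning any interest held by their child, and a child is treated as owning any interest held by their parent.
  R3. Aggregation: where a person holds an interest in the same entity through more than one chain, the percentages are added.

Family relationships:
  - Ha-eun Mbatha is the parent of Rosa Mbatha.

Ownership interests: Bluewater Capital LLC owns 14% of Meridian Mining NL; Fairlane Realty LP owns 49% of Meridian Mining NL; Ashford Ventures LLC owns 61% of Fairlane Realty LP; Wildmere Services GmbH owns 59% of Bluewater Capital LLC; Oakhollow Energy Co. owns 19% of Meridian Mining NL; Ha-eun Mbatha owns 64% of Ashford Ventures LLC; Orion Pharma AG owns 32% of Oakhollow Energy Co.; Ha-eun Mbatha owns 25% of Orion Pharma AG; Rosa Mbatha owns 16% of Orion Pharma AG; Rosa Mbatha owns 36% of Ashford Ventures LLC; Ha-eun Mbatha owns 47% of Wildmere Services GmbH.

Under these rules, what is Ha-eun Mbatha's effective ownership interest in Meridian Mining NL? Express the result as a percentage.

By parent–child attribution (R2), Ha-eun Mbatha is treated as also owning Rosa Mbatha's interest in Ashford Ventures LLC, giving 64% + 36% = 100%.
By parent–child attribution (R2), Ha-eun Mbatha is treated as also owning Rosa Mbatha's interest in Orion Pharma AG, giving 25% + 16% = 41%.
Chain via Ashford Ventures LLC → Fairlane Realty LP (R1): 100% × 61% × 49% = 29.89% of Meridian Mining NL.
Chain via Orion Pharma AG → Oakhollow Energy Co. (R1): 41% × 32% × 19% = 2.4928% of Meridian Mining NL.
Chain via Wildmere Services GmbH → Bluewater Capital LLC (R1): 47% × 59% × 14% = 3.8822% of Meridian Mining NL.
Aggregating (R3): 29.89% + 2.4928% + 3.8822% = 36.265%.

36.265%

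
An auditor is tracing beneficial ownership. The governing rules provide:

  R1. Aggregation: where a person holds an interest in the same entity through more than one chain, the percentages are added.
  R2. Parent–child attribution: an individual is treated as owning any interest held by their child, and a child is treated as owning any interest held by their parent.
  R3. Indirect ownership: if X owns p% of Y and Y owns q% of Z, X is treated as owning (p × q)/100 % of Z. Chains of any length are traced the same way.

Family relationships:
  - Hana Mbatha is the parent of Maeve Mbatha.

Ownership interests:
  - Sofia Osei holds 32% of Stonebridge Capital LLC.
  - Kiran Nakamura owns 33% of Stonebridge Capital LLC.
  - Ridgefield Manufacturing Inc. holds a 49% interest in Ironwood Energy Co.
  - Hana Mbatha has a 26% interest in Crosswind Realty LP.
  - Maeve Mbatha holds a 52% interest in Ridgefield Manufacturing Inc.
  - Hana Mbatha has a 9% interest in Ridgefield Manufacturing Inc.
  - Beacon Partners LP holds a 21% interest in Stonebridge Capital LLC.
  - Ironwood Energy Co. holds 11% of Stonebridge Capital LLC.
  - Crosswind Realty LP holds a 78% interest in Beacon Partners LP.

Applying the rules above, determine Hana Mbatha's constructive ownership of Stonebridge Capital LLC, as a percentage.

7.5467%

By parent–child attribution (R2), Hana Mbatha is treated as also owning Maeve Mbatha's interest in Ridgefield Manufacturing Inc, giving 9% + 52% = 61%.
Chain via Ridgefield Manufacturing Inc. → Ironwood Energy Co. (R3): 61% × 49% × 11% = 3.2879% of Stonebridge Capital LLC.
Chain via Crosswind Realty LP → Beacon Partners LP (R3): 26% × 78% × 21% = 4.2588% of Stonebridge Capital LLC.
Aggregating (R1): 3.2879% + 4.2588% = 7.5467%.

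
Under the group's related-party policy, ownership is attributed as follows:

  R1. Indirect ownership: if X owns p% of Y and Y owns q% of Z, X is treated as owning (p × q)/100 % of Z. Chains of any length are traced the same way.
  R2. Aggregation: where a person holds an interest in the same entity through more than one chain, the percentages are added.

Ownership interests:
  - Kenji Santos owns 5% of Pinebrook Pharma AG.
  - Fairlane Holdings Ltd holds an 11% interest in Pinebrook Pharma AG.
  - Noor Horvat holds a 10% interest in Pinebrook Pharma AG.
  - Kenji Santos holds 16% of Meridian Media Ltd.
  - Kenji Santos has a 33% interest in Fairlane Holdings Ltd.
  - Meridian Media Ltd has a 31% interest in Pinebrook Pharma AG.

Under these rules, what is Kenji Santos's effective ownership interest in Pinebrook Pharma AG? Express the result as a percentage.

Chain via Fairlane Holdings Ltd (R1): 33% × 11% = 3.63% of Pinebrook Pharma AG.
Chain via Meridian Media Ltd (R1): 16% × 31% = 4.96% of Pinebrook Pharma AG.
Direct interest in Pinebrook Pharma AG: 5%.
Aggregating (R2): 3.63% + 4.96% + 5% = 13.59%.

13.59%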